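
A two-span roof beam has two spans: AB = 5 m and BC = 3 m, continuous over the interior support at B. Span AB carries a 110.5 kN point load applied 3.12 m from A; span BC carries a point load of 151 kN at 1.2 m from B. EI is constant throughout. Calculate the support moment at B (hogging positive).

Release continuity at B by inserting a hinge; the redundant is the internal moment M_B. The primary structure is two simply-supported spans AB and BC.
Rotations at B on the released spans (each span's end-slope, ×1/EI):
  span AB: point load 110.5 at a = 3.12: Pab(L + a)/(6LEI) = 175.4/EI
  span BC: point load 151 at a = 1.2: Pab(L + b)/(6LEI) = 86.98/EI
  relative rotation θ_0 = (175.4 + 86.98)/EI = 262.4/EI
A unit hogging moment at B produces rotation L₁/(3EI) + L₂/(3EI) = 2.667/EI.
Compatibility: M_B·(L₁+L₂)/(3EI) = θ_0, giving M_B = 98.4 kN·m (hogging).

M_B = 98.4 kN·m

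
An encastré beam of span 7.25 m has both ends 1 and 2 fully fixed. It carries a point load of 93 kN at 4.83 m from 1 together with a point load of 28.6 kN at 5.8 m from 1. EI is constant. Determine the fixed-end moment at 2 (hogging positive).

M_2 = 126.4 kN·m

Take the two fixed-end moments M_1, M_2 as redundants; the released structure is the simple span 12.
Simple-span end rotations at 1 and 2 under the given loads:
  at 1: point load 93 at a = 4.83: Pab(L + b)/(6LEI) = 241.6/EI
  at 2: point load 93 at a = 4.83: Pab(L + a)/(6LEI) = 301.9/EI
  at 1: point load 28.6 at a = 5.8: Pab(L + b)/(6LEI) = 48.11/EI
  at 2: point load 28.6 at a = 5.8: Pab(L + a)/(6LEI) = 72.16/EI
  θ_10 = 289.8/EI,  θ_20 = 374/EI
Flexibility coefficients: a unit moment at one end gives L/(3EI) there and L/(6EI) at the far end, so f₁₁ = f₂₂ = 2.417/EI and f₁₂ = f₂₁ = 1.208/EI.
Compatibility — zero rotation at each built-in end:
  2.417 M_1 + 1.208 M_2 = 289.8
  1.208 M_1 + 2.417 M_2 = 374
Solving the pair gives M_1 = 56.68 kN·m and M_2 = 126.4 kN·m (hogging).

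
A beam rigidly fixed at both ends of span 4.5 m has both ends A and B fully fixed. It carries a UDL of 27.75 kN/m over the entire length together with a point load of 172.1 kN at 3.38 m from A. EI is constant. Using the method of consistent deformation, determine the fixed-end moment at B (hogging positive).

M_B = 155.6 kN·m

Release both end moments; the primary structure is a simply-supported span AB with redundants M_A and M_B.
On the primary (simply-supported) span, the end slopes from the loading are:
  at A: UDL 27.75: wL³/(24EI) = 105.4/EI
  at B: UDL 27.75: wL³/(24EI) = 105.4/EI
  at A: point load 172.1 at a = 3.38: Pab(L + b)/(6LEI) = 135.6/EI
  at B: point load 172.1 at a = 3.38: Pab(L + a)/(6LEI) = 190.1/EI
  θ_A0 = 241/EI,  θ_B0 = 295.5/EI
Flexibility coefficients: a unit moment at one end gives L/(3EI) there and L/(6EI) at the far end, so f₁₁ = f₂₂ = 1.5/EI and f₁₂ = f₂₁ = 0.75/EI.
Compatibility — zero rotation at each built-in end:
  1.5 M_A + 0.75 M_B = 241
  0.75 M_A + 1.5 M_B = 295.5
Solving the pair gives M_A = 82.86 kN·m and M_B = 155.6 kN·m (hogging).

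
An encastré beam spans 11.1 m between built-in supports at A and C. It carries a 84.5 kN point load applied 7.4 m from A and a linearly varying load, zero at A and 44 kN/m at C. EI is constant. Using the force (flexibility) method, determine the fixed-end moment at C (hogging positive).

M_C = 410 kN·m

Release both end moments; the primary structure is a simply-supported span AC with redundants M_A and M_C.
Simple-span end rotations at A and C under the given loads:
  at A: point load 84.5 at a = 7.4: Pab(L + b)/(6LEI) = 514.1/EI
  at C: point load 84.5 at a = 7.4: Pab(L + a)/(6LEI) = 642.7/EI
  at A: triangular load, peak 44: 7w₀L³/(360EI) = 1170/EI
  at C: triangular load, peak 44: w₀L³/(45EI) = 1337/EI
  θ_A0 = 1684/EI,  θ_C0 = 1980/EI
Flexibility coefficients: a unit moment at one end gives L/(3EI) there and L/(6EI) at the far end, so f₁₁ = f₂₂ = 3.7/EI and f₁₂ = f₂₁ = 1.85/EI.
Compatibility — zero rotation at each built-in end:
  3.7 M_A + 1.85 M_C = 1684
  1.85 M_A + 3.7 M_C = 1980
Solving the pair gives M_A = 250.2 kN·m and M_C = 410 kN·m (hogging).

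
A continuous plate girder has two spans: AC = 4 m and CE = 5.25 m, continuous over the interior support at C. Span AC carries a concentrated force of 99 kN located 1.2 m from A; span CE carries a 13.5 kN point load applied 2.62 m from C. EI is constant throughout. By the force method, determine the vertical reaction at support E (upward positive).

R_E = 0.8473 kN

Take M_C as the redundant. Released structure: two simple spans AC and CE with a hinge at C.
End slopes at the hinge C, treating each span as simply supported:
  span AC: point load 99 at a = 1.2: Pab(L + a)/(6LEI) = 72.07/EI
  span CE: point load 13.5 at a = 2.62: Pab(L + b)/(6LEI) = 23.27/EI
  relative rotation θ_0 = (72.07 + 23.27)/EI = 95.34/EI
A unit hogging moment at C produces rotation L₁/(3EI) + L₂/(3EI) = 3.083/EI.
Slope continuity at C: θ_0 = M_C·3.083/EI, so M_C = 95.34/3.083 = 30.92 kN·m (hogging).
Span CE, ΣM about E: R_C^{CE}·5.25 = 35.51 + 30.92, so R_C^{CE} = 12.65 kN and R_E = 13.5 − 12.65 = 0.8473 kN.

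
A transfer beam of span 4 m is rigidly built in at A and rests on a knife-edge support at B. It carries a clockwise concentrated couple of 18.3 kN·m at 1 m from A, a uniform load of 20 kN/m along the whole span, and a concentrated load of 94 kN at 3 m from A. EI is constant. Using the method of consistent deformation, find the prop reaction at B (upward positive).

Choose R_B as the redundant. The primary structure is the cantilever fixed at A.
Primary-structure tip deflection at B by superposition:
  clockwise couple 18.3 at a = 1: M₀a(2L − a)/(2EI) = 64.05/EI
  UDL 20: wL⁴/(8EI) = 640/EI
  point load 94 at a = 3: Pa²(3L − a)/(6EI) = 1269/EI
  δ_0 = 1973/EI
Flexibility coefficient — unit upward force at B: δ_{BB} = L³/(3EI) = 21.33/EI.
The prop prevents deflection at B: R_B = δ_0/δ_{BB} = 1973/21.33 = 92.49 kN.

R_B = 92.49 kN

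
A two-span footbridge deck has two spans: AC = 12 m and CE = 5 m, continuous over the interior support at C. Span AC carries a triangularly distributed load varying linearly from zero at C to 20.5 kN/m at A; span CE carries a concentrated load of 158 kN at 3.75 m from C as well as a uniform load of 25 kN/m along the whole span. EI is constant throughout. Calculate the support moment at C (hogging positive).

Take M_C as the redundant. Released structure: two simple spans AC and CE with a hinge at C.
End slopes at the hinge C, treating each span as simply supported:
  span AC: triangular load, peak 20.5: 7w₀L³/(360EI) = 688.8/EI
  span CE: point load 158 at a = 3.75: Pab(L + b)/(6LEI) = 154.3/EI
  span CE: UDL 25: wL³/(24EI) = 130.2/EI
  relative rotation θ_0 = (688.8 + 284.5)/EI = 973.3/EI
A unit hogging moment at C produces rotation L₁/(3EI) + L₂/(3EI) = 5.667/EI.
Compatibility: M_C·(L₁+L₂)/(3EI) = θ_0, giving M_C = 171.8 kN·m (hogging).

M_C = 171.8 kN·m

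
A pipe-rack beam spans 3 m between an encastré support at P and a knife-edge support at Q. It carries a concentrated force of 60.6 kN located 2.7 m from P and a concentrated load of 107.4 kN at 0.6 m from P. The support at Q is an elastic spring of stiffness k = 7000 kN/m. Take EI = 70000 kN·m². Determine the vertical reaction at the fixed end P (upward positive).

R_P = 140.7 kN

Choose R_Q as the redundant. The primary structure is the cantilever fixed at P.
Downward deflection at the released point Q due to the loads:
  point load 60.6 at a = 2.7: Pa²(3L − a)/(6EI) = 463.9/EI
  point load 107.4 at a = 0.6: Pa²(3L − a)/(6EI) = 54.13/EI
  δ_0 = 518/EI
Tip deflection under a unit load at Q: L³/(3EI) = 9/EI.
With EI = 70000 kN·m²: δ_0 = 0.0074 m and δ_{QQ} = 0.000129 m/kN.
Compatibility — the spring shortens by R_Q/k under the reaction it provides: δ_0 − R_Q·δ_{QQ} = R_Q/k. With 1/k = 0.000143 m/kN, R_Q = δ_0 / (δ_{QQ} + 1/k) = 0.0074 / (0.000129 + 0.000143) = 27.26 kN.
Vertical equilibrium: R_P = ΣP − R_Q = 168 − 27.26 = 140.7 kN.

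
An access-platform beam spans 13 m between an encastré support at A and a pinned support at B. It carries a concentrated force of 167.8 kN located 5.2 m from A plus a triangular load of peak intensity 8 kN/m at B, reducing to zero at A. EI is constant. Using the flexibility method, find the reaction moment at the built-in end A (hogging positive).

M_A = 497.7 kN·m

Release the roller at B. Primary structure: cantilever fixed at A.
Free-end deflection of the primary structure under the applied loading (downward +):
  point load 167.8 at a = 5.2: Pa²(3L − a)/(6EI) = 25560/EI
  triangular load, peak 8 at the free end: 11w₀L⁴/(120EI) = 20945/EI
  δ_0 = 46505/EI
Tip deflection under a unit load at B: L³/(3EI) = 732.3/EI.
Compatibility at B: δ_0 − R_B·δ_{BB} = 0, so R_B = 46505/732.3 = 63.5 kN.
Moment equilibrium about A: M_A = Σ(load moments about A) − R_B·L = 1323 − 63.5×13 = 497.7 kN·m.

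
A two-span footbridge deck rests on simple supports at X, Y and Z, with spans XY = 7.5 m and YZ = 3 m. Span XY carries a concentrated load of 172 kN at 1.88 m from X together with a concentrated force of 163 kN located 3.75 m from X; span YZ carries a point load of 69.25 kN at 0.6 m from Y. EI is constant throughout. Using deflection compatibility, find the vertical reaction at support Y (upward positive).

R_Y = 310.9 kN

Insert a hinge at Y; M_Y is the redundant, and each span becomes simply supported.
Rotations at Y on the released spans (each span's end-slope, ×1/EI):
  span XY: point load 172 at a = 1.88: Pab(L + a)/(6LEI) = 378.8/EI
  span XY: point load 163 at a = 3.75: Pab(L + a)/(6LEI) = 573/EI
  span YZ: point load 69.25 at a = 0.6: Pab(L + b)/(6LEI) = 29.92/EI
  relative rotation θ_0 = (951.8 + 29.92)/EI = 981.8/EI
A unit hogging moment at Y produces rotation L₁/(3EI) + L₂/(3EI) = 3.5/EI.
Slope continuity at Y: θ_0 = M_Y·3.5/EI, so M_Y = 981.8/3.5 = 280.5 kN·m (hogging).
Span XY, ΣM about X with M_Y applied at Y: R_Y^{XY}·7.5 = 934.6 + 280.5, so R_Y^{XY} = 162 kN and R_X = 335 − 162 = 173 kN.
Span YZ, ΣM about Z: R_Y^{YZ}·3 = 166.2 + 280.5, so R_Y^{YZ} = 148.9 kN and R_Z = 69.25 − 148.9 = -79.65 kN.
R_Y = 162 + 148.9 = 310.9 kN.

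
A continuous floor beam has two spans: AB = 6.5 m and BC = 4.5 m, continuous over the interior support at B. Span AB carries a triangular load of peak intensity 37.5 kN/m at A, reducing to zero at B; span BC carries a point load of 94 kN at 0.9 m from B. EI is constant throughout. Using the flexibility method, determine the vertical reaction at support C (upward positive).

R_C = 1.126 kN

Insert a hinge at B; M_B is the redundant, and each span becomes simply supported.
Rotations at B on the released spans (each span's end-slope, ×1/EI):
  span AB: triangular load, peak 37.5: 7w₀L³/(360EI) = 200.2/EI
  span BC: point load 94 at a = 0.9: Pab(L + b)/(6LEI) = 91.37/EI
  relative rotation θ_0 = (200.2 + 91.37)/EI = 291.6/EI
A unit hogging moment at B produces rotation L₁/(3EI) + L₂/(3EI) = 3.667/EI.
Compatibility: M_B·(L₁+L₂)/(3EI) = θ_0, giving M_B = 79.53 kN·m (hogging).
Span BC, ΣM about C: R_B^{BC}·4.5 = 338.4 + 79.53, so R_B^{BC} = 92.87 kN and R_C = 94 − 92.87 = 1.126 kN.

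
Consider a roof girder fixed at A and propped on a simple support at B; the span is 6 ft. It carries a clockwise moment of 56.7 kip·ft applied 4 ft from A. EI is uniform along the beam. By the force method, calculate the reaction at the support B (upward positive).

R_B = 12.6 kip

Remove the prop at B; the released (primary) structure is a cantilever built in at A.
Deflection at B on the released cantilever, summing each load's contribution:
  clockwise couple 56.7 at a = 4: M₀a(2L − a)/(2EI) = 907.2/EI
Tip deflection under a unit load at B: L³/(3EI) = 72/EI.
Compatibility at B: δ_0 − R_B·δ_{BB} = 0, so R_B = 907.2/72 = 12.6 kip.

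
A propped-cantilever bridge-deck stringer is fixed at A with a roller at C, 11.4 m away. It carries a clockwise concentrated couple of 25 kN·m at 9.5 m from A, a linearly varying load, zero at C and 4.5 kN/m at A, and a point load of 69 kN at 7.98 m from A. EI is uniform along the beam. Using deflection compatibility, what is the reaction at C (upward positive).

R_C = 47.21 kN

Release the roller at C. Primary structure: cantilever fixed at A.
Primary-structure tip deflection at C by superposition:
  clockwise couple 25 at a = 9.5: M₀a(2L − a)/(2EI) = 1579/EI
  triangular load, peak 4.5 at the fixed end: w₀L⁴/(30EI) = 2533/EI
  point load 69 at a = 7.98: Pa²(3L − a)/(6EI) = 19202/EI
  δ_0 = 23314/EI
Flexibility coefficient — unit upward force at C: δ_{CC} = L³/(3EI) = 493.8/EI.
The prop prevents deflection at C: R_C = δ_0/δ_{CC} = 23314/493.8 = 47.21 kN.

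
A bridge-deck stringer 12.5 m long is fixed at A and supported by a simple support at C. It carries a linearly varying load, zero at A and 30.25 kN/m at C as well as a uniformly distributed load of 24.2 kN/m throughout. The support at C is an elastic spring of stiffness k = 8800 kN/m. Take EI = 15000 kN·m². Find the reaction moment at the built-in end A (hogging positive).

Take the reaction at C as the redundant and release it; the primary structure is a cantilever fixed at A.
Downward deflection at the released point C due to the loads:
  triangular load, peak 30.25 at the free end: 11w₀L⁴/(120EI) = 67698/EI
  UDL 24.2: wL⁴/(8EI) = 73853/EI
  δ_0 = 141551/EI
Tip deflection under a unit load at C: L³/(3EI) = 651/EI.
With EI = 15000 kN·m²: δ_0 = 9.4367 m and δ_{CC} = 0.043403 m/kN.
Compatibility — the spring shortens by R_C/k under the reaction it provides: δ_0 − R_C·δ_{CC} = R_C/k. With 1/k = 0.000114 m/kN, R_C = δ_0 / (δ_{CC} + 1/k) = 9.4367 / (0.043403 + 0.000114) = 216.9 kN.
Moment equilibrium about A: M_A = Σ(load moments about A) − R_C·L = 3466 − 216.9×12.5 = 755.5 kN·m.

M_A = 755.5 kN·m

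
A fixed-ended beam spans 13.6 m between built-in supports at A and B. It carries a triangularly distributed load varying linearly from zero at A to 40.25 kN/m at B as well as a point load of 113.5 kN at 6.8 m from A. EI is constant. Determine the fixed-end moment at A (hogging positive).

Take the two fixed-end moments M_A, M_B as redundants; the released structure is the simple span AB.
Simple-span end rotations at A and B under the given loads:
  at A: triangular load, peak 40.25: 7w₀L³/(360EI) = 1969/EI
  at B: triangular load, peak 40.25: w₀L³/(45EI) = 2250/EI
  at A: point load 113.5 at a = 6.8: Pab(L + b)/(6LEI) = 1312/EI
  at B: point load 113.5 at a = 6.8: Pab(L + a)/(6LEI) = 1312/EI
  θ_A0 = 3281/EI,  θ_B0 = 3562/EI
Flexibility coefficients: a unit moment at one end gives L/(3EI) there and L/(6EI) at the far end, so f₁₁ = f₂₂ = 4.533/EI and f₁₂ = f₂₁ = 2.267/EI.
Compatibility — zero rotation at each built-in end:
  4.533 M_A + 2.267 M_B = 3281
  2.267 M_A + 4.533 M_B = 3562
Solving the pair gives M_A = 441.1 kN·m and M_B = 565.2 kN·m (hogging).

M_A = 441.1 kN·m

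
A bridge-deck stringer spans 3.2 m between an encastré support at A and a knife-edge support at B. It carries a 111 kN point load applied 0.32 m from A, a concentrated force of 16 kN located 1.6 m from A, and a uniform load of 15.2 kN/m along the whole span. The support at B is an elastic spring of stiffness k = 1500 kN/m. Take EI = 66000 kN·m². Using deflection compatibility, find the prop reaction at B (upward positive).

R_B = 4.942 kN

Remove the prop at B; the released (primary) structure is a cantilever built in at A.
Free-end deflection of the primary structure under the applied loading (downward +):
  point load 111 at a = 0.32: Pa²(3L − a)/(6EI) = 17.58/EI
  point load 16 at a = 1.6: Pa²(3L − a)/(6EI) = 54.61/EI
  UDL 15.2: wL⁴/(8EI) = 199.2/EI
  δ_0 = 271.4/EI
Flexibility coefficient — unit upward force at B: δ_{BB} = L³/(3EI) = 10.92/EI.
With EI = 66000 kN·m²: δ_0 = 0.004112 m and δ_{BB} = 0.000165 m/kN.
Compatibility — the spring shortens by R_B/k under the reaction it provides: δ_0 − R_B·δ_{BB} = R_B/k. With 1/k = 0.000667 m/kN, R_B = δ_0 / (δ_{BB} + 1/k) = 0.004112 / (0.000165 + 0.000667) = 4.942 kN.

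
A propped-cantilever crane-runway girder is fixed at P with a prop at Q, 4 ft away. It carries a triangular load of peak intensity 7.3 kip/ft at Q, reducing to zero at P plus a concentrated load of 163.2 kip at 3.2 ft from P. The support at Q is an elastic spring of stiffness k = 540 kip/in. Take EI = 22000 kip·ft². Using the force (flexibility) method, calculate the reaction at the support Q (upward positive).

Take the reaction at Q as the redundant and release it; the primary structure is a cantilever fixed at P.
Downward deflection at the released point Q due to the loads:
  triangular load, peak 7.3 at the free end: 11w₀L⁴/(120EI) = 171.3/EI
  point load 163.2 at a = 3.2: Pa²(3L − a)/(6EI) = 2451/EI
  δ_0 = 2622/EI
Tip deflection under a unit load at Q: L³/(3EI) = 21.33/EI.
With EI = 22000 kip·ft²: δ_0 = 0.1192 ft and δ_{QQ} = 0.00097 ft/kip.
Compatibility — the spring shortens by R_Q/k under the reaction it provides: δ_0 − R_Q·δ_{QQ} = R_Q/k. With 1/k = 1/(540×12) ft/kip = 0.000154 ft/kip, R_Q = δ_0 / (δ_{QQ} + 1/k) = 0.1192 / (0.00097 + 0.000154) = 106 kip.

R_Q = 106 kip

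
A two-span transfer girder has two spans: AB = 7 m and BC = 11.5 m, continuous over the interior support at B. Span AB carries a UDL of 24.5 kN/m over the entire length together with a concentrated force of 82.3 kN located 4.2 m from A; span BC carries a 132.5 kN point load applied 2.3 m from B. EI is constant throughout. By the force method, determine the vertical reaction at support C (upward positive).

Take M_B as the redundant. Released structure: two simple spans AB and BC with a hinge at B.
Discontinuity in slope at B on the released structure — sum the simple-span end rotations:
  span AB: UDL 24.5: wL³/(24EI) = 350.1/EI
  span AB: point load 82.3 at a = 4.2: Pab(L + a)/(6LEI) = 258.1/EI
  span BC: point load 132.5 at a = 2.3: Pab(L + b)/(6LEI) = 841.1/EI
  relative rotation θ_0 = (608.2 + 841.1)/EI = 1449/EI
A unit hogging moment at B produces rotation L₁/(3EI) + L₂/(3EI) = 6.167/EI.
Slope continuity at B: θ_0 = M_B·6.167/EI, so M_B = 1449/6.167 = 235 kN·m (hogging).
Span BC, ΣM about C: R_B^{BC}·11.5 = 1219 + 235, so R_B^{BC} = 126.4 kN and R_C = 132.5 − 126.4 = 6.063 kN.

R_C = 6.063 kN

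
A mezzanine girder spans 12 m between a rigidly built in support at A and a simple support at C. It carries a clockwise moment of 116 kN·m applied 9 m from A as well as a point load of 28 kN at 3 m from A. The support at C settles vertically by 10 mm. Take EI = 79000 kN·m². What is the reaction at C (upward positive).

Remove the prop at C; the released (primary) structure is a cantilever built in at A.
Free-end deflection of the primary structure under the applied loading (downward +):
  clockwise couple 116 at a = 9: M₀a(2L − a)/(2EI) = 7830/EI
  point load 28 at a = 3: Pa²(3L − a)/(6EI) = 1386/EI
  δ_0 = 9216/EI
Tip deflection under a unit load at C: L³/(3EI) = 576/EI.
With EI = 79000 kN·m²: δ_0 = 0.11666 m and δ_{CC} = 0.007291 m/kN.
Compatibility — the beam at C must follow the support down by 0.01 m: δ_0 − R_C·δ_{CC} = 0.01, so R_C = (0.11666 − 0.01)/0.007291 = 14.63 kN.

R_C = 14.63 kN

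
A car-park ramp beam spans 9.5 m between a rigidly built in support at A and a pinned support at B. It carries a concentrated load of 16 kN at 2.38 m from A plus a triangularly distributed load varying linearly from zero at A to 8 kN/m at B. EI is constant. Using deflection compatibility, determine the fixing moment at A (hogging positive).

Take the reaction at B as the redundant and release it; the primary structure is a cantilever fixed at A.
Downward deflection at the released point B due to the loads:
  point load 16 at a = 2.38: Pa²(3L − a)/(6EI) = 394.5/EI
  triangular load, peak 8 at the free end: 11w₀L⁴/(120EI) = 5973/EI
  δ_0 = 6368/EI
Flexibility coefficient — unit upward force at B: δ_{BB} = L³/(3EI) = 285.8/EI.
The prop prevents deflection at B: R_B = δ_0/δ_{BB} = 6368/285.8 = 22.28 kN.
Moment equilibrium about A: M_A = Σ(load moments about A) − R_B·L = 278.7 − 22.28×9.5 = 67.08 kN·m.

M_A = 67.08 kN·m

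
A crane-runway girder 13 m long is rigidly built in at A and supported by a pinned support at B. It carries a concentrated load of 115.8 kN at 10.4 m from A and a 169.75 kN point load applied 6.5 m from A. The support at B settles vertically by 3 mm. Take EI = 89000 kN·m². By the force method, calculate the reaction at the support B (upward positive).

R_B = 134.2 kN

Remove the prop at B; the released (primary) structure is a cantilever built in at A.
Free-end deflection of the primary structure under the applied loading (downward +):
  point load 115.8 at a = 10.4: Pa²(3L − a)/(6EI) = 59702/EI
  point load 169.75 at a = 6.5: Pa²(3L − a)/(6EI) = 38848/EI
  δ_0 = 98550/EI
Tip deflection under a unit load at B: L³/(3EI) = 732.3/EI.
With EI = 89000 kN·m²: δ_0 = 1.1073 m and δ_{BB} = 0.008228 m/kN.
Compatibility — the beam at B must follow the support down by 0.003 m: δ_0 − R_B·δ_{BB} = 0.003, so R_B = (1.1073 − 0.003)/0.008228 = 134.2 kN.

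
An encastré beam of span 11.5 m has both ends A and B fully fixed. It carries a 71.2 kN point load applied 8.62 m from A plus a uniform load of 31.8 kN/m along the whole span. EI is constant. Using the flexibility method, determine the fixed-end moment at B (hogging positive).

Release both end moments; the primary structure is a simply-supported span AB with redundants M_A and M_B.
Simple-span end rotations at A and B under the given loads:
  at A: point load 71.2 at a = 8.62: Pab(L + b)/(6LEI) = 368.4/EI
  at B: point load 71.2 at a = 8.62: Pab(L + a)/(6LEI) = 515.4/EI
  at A: UDL 31.8: wL³/(24EI) = 2015/EI
  at B: UDL 31.8: wL³/(24EI) = 2015/EI
  θ_A0 = 2384/EI,  θ_B0 = 2531/EI
Flexibility coefficients: a unit moment at one end gives L/(3EI) there and L/(6EI) at the far end, so f₁₁ = f₂₂ = 3.833/EI and f₁₂ = f₂₁ = 1.917/EI.
Compatibility — zero rotation at each built-in end:
  3.833 M_A + 1.917 M_B = 2384
  1.917 M_A + 3.833 M_B = 2531
Solving the pair gives M_A = 389 kN·m and M_B = 465.7 kN·m (hogging).

M_B = 465.7 kN·m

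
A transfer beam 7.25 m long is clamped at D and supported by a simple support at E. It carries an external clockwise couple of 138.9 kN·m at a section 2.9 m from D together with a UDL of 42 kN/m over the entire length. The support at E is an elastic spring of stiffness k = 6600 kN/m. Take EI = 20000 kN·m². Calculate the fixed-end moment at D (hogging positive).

Choose R_E as the redundant. The primary structure is the cantilever fixed at D.
Free-end deflection of the primary structure under the applied loading (downward +):
  clockwise couple 138.9 at a = 2.9: M₀a(2L − a)/(2EI) = 2336/EI
  UDL 42: wL⁴/(8EI) = 14505/EI
  δ_0 = 16841/EI
Flexibility coefficient — unit upward force at E: δ_{EE} = L³/(3EI) = 127/EI.
With EI = 20000 kN·m²: δ_0 = 0.84205 m and δ_{EE} = 0.006351 m/kN.
Compatibility — the spring shortens by R_E/k under the reaction it provides: δ_0 − R_E·δ_{EE} = R_E/k. With 1/k = 0.000152 m/kN, R_E = δ_0 / (δ_{EE} + 1/k) = 0.84205 / (0.006351 + 0.000152) = 129.5 kN.
Moment equilibrium about D: M_D = Σ(load moments about D) − R_E·L = 1243 − 129.5×7.25 = 303.9 kN·m.

M_D = 303.9 kN·m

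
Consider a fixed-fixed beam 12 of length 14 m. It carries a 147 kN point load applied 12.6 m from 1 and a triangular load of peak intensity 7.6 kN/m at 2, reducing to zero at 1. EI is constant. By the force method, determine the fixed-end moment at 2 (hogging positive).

M_2 = 241.2 kN·m

Release both end moments; the primary structure is a simply-supported span 12 with redundants M_1 and M_2.
End rotations of the released simple span under the applied load (×1/EI):
  at 1: point load 147 at a = 12.6: Pab(L + b)/(6LEI) = 475.4/EI
  at 2: point load 147 at a = 12.6: Pab(L + a)/(6LEI) = 821.1/EI
  at 1: triangular load, peak 7.6: 7w₀L³/(360EI) = 405.5/EI
  at 2: triangular load, peak 7.6: w₀L³/(45EI) = 463.4/EI
  θ_10 = 880.9/EI,  θ_20 = 1285/EI
Flexibility coefficients: a unit moment at one end gives L/(3EI) there and L/(6EI) at the far end, so f₁₁ = f₂₂ = 4.667/EI and f₁₂ = f₂₁ = 2.333/EI.
Compatibility — zero rotation at each built-in end:
  4.667 M_1 + 2.333 M_2 = 880.9
  2.333 M_1 + 4.667 M_2 = 1285
Solving the pair gives M_1 = 68.18 kN·m and M_2 = 241.2 kN·m (hogging).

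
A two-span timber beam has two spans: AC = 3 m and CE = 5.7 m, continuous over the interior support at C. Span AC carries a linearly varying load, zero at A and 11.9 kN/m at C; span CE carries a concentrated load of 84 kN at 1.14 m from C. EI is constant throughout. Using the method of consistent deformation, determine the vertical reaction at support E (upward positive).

R_E = 8.443 kN

Insert a hinge at C; M_C is the redundant, and each span becomes simply supported.
Rotations at C on the released spans (each span's end-slope, ×1/EI):
  span AC: triangular load, peak 11.9: w₀L³/(45EI) = 7.14/EI
  span CE: point load 84 at a = 1.14: Pab(L + b)/(6LEI) = 131/EI
  relative rotation θ_0 = (7.14 + 131)/EI = 138.1/EI
A unit hogging moment at C produces rotation L₁/(3EI) + L₂/(3EI) = 2.9/EI.
Compatibility: M_C·(L₁+L₂)/(3EI) = θ_0, giving M_C = 47.63 kN·m (hogging).
Span CE, ΣM about E: R_C^{CE}·5.7 = 383 + 47.63, so R_C^{CE} = 75.56 kN and R_E = 84 − 75.56 = 8.443 kN.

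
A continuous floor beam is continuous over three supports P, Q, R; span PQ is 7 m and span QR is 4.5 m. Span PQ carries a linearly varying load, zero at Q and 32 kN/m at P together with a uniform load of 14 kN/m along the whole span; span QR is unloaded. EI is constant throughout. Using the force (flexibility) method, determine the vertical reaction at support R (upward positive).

Release continuity at Q by inserting a hinge; the redundant is the internal moment M_Q. The primary structure is two simply-supported spans PQ and QR.
Discontinuity in slope at Q on the released structure — sum the simple-span end rotations:
  span PQ: triangular load, peak 32: 7w₀L³/(360EI) = 213.4/EI
  span PQ: UDL 14: wL³/(24EI) = 200.1/EI
  relative rotation θ_0 = (413.5 + 0)/EI = 413.5/EI
A unit hogging moment at Q produces rotation L₁/(3EI) + L₂/(3EI) = 3.833/EI.
Compatibility: M_Q·(L₁+L₂)/(3EI) = θ_0, giving M_Q = 107.9 kN·m (hogging).
Span QR, ΣM about R: R_Q^{QR}·4.5 = 0 + 107.9, so R_Q^{QR} = 23.97 kN and R_R = 0 − 23.97 = -23.97 kN.

R_R = -23.97 kN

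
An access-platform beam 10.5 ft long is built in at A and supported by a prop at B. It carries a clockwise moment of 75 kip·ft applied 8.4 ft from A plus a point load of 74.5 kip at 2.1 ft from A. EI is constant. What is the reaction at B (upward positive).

R_B = 14.46 kip

Remove the prop at B; the released (primary) structure is a cantilever built in at A.
Downward deflection at the released point B due to the loads:
  clockwise couple 75 at a = 8.4: M₀a(2L − a)/(2EI) = 3969/EI
  point load 74.5 at a = 2.1: Pa²(3L − a)/(6EI) = 1610/EI
  δ_0 = 5579/EI
Flexibility coefficient — unit upward force at B: δ_{BB} = L³/(3EI) = 385.9/EI.
Compatibility at B: δ_0 − R_B·δ_{BB} = 0, so R_B = 5579/385.9 = 14.46 kip.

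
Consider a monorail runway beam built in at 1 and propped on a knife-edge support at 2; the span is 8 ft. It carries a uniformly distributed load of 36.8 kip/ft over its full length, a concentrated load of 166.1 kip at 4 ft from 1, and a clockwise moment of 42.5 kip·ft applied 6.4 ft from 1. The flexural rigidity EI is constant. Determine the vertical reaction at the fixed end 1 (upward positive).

Remove the prop at 2; the released (primary) structure is a cantilever built in at 1.
Primary-structure tip deflection at 2 by superposition:
  UDL 36.8: wL⁴/(8EI) = 18842/EI
  point load 166.1 at a = 4: Pa²(3L − a)/(6EI) = 8859/EI
  clockwise couple 42.5 at a = 6.4: M₀a(2L − a)/(2EI) = 1306/EI
  δ_0 = 29006/EI
Tip deflection under a unit load at 2: L³/(3EI) = 170.7/EI.
The prop prevents deflection at 2: R_2 = δ_0/δ_{22} = 29006/170.7 = 170 kip.
Vertical equilibrium: R_1 = ΣP − R_2 = 460.5 − 170 = 290.5 kip.

R_1 = 290.5 kip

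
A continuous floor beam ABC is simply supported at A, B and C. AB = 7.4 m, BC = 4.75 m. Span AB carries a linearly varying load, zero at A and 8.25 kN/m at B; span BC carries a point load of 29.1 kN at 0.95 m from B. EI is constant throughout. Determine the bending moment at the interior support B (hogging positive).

M_B = 26.13 kN·m

Insert a hinge at B; M_B is the redundant, and each span becomes simply supported.
End slopes at the hinge B, treating each span as simply supported:
  span AB: triangular load, peak 8.25: w₀L³/(45EI) = 74.29/EI
  span BC: point load 29.1 at a = 0.95: Pab(L + b)/(6LEI) = 31.52/EI
  relative rotation θ_0 = (74.29 + 31.52)/EI = 105.8/EI
A unit hogging moment at B produces rotation L₁/(3EI) + L₂/(3EI) = 4.05/EI.
Slope continuity at B: θ_0 = M_B·4.05/EI, so M_B = 105.8/4.05 = 26.13 kN·m (hogging).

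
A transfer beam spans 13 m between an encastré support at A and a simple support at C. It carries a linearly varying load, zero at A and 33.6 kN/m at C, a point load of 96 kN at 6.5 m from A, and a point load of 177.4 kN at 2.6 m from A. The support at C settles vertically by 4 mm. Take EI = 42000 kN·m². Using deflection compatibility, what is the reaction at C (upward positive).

Release the roller at C. Primary structure: cantilever fixed at A.
Free-end deflection of the primary structure under the applied loading (downward +):
  triangular load, peak 33.6 at the free end: 11w₀L⁴/(120EI) = 87968/EI
  point load 96 at a = 6.5: Pa²(3L − a)/(6EI) = 21970/EI
  point load 177.4 at a = 2.6: Pa²(3L − a)/(6EI) = 7275/EI
  δ_0 = 117213/EI
Tip deflection under a unit load at C: L³/(3EI) = 732.3/EI.
With EI = 42000 kN·m²: δ_0 = 2.7908 m and δ_{CC} = 0.017437 m/kN.
Compatibility — the beam at C must follow the support down by 0.004 m: δ_0 − R_C·δ_{CC} = 0.004, so R_C = (2.7908 − 0.004)/0.017437 = 159.8 kN.

R_C = 159.8 kN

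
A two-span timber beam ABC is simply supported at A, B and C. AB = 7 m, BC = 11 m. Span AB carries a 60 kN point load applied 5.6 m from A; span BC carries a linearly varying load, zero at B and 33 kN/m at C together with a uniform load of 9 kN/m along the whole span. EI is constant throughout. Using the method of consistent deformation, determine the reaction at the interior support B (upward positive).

R_B = 216.2 kN

Insert a hinge at B; M_B is the redundant, and each span becomes simply supported.
Discontinuity in slope at B on the released structure — sum the simple-span end rotations:
  span AB: point load 60 at a = 5.6: Pab(L + a)/(6LEI) = 141.1/EI
  span BC: triangular load, peak 33: 7w₀L³/(360EI) = 854.1/EI
  span BC: UDL 9: wL³/(24EI) = 499.1/EI
  relative rotation θ_0 = (141.1 + 1353)/EI = 1494/EI
A unit hogging moment at B produces rotation L₁/(3EI) + L₂/(3EI) = 6/EI.
Slope continuity at B: θ_0 = M_B·6/EI, so M_B = 1494/6 = 249.1 kN·m (hogging).
Span AB, ΣM about A with M_B applied at B: R_B^{AB}·7 = 336 + 249.1, so R_B^{AB} = 83.58 kN and R_A = 60 − 83.58 = -23.58 kN.
Span BC, ΣM about C: R_B^{BC}·11 = 1210 + 249.1, so R_B^{BC} = 132.6 kN and R_C = 280.5 − 132.6 = 147.9 kN.
R_B = 83.58 + 132.6 = 216.2 kN.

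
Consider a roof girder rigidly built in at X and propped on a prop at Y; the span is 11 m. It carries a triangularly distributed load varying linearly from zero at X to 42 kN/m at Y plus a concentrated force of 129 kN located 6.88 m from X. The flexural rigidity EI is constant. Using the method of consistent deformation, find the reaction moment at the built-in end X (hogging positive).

M_X = 524.9 kN·m

Release the roller at Y. Primary structure: cantilever fixed at X.
Deflection at Y on the released cantilever, summing each load's contribution:
  triangular load, peak 42 at the free end: 11w₀L⁴/(120EI) = 56368/EI
  point load 129 at a = 6.88: Pa²(3L − a)/(6EI) = 26582/EI
  δ_0 = 82950/EI
Tip deflection under a unit load at Y: L³/(3EI) = 443.7/EI.
The prop prevents deflection at Y: R_Y = δ_0/δ_{YY} = 82950/443.7 = 187 kN.
Moment equilibrium about X: M_X = Σ(load moments about X) − R_Y·L = 2582 − 187×11 = 524.9 kN·m.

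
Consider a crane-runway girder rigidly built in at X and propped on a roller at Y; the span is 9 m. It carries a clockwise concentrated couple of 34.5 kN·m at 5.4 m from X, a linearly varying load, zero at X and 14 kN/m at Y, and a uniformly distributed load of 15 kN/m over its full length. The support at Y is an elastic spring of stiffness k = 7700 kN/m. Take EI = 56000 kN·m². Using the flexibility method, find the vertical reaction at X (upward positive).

Release the roller at Y. Primary structure: cantilever fixed at X.
Primary-structure tip deflection at Y by superposition:
  clockwise couple 34.5 at a = 5.4: M₀a(2L − a)/(2EI) = 1174/EI
  triangular load, peak 14 at the free end: 11w₀L⁴/(120EI) = 8420/EI
  UDL 15: wL⁴/(8EI) = 12302/EI
  δ_0 = 21896/EI
Tip deflection under a unit load at Y: L³/(3EI) = 243/EI.
With EI = 56000 kN·m²: δ_0 = 0.39099 m and δ_{YY} = 0.004339 m/kN.
Compatibility — the spring shortens by R_Y/k under the reaction it provides: δ_0 − R_Y·δ_{YY} = R_Y/k. With 1/k = 0.00013 m/kN, R_Y = δ_0 / (δ_{YY} + 1/k) = 0.39099 / (0.004339 + 0.00013) = 87.49 kN.
Vertical equilibrium: R_X = ΣP − R_Y = 198 − 87.49 = 110.5 kN.

R_X = 110.5 kN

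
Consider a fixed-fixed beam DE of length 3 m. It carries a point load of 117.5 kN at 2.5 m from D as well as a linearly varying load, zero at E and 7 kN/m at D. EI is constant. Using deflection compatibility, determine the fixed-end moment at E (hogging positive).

Take the two fixed-end moments M_D, M_E as redundants; the released structure is the simple span DE.
Simple-span end rotations at D and E under the given loads:
  at D: point load 117.5 at a = 2.5: Pab(L + b)/(6LEI) = 28.56/EI
  at E: point load 117.5 at a = 2.5: Pab(L + a)/(6LEI) = 44.88/EI
  at D: triangular load, peak 7: w₀L³/(45EI) = 4.2/EI
  at E: triangular load, peak 7: 7w₀L³/(360EI) = 3.675/EI
  θ_D0 = 32.76/EI,  θ_E0 = 48.55/EI
Flexibility coefficients: a unit moment at one end gives L/(3EI) there and L/(6EI) at the far end, so f₁₁ = f₂₂ = 1/EI and f₁₂ = f₂₁ = 0.5/EI.
Compatibility — zero rotation at each built-in end:
  1 M_D + 0.5 M_E = 32.76
  0.5 M_D + 1 M_E = 48.55
Solving the pair gives M_D = 11.31 kN·m and M_E = 42.9 kN·m (hogging).

M_E = 42.9 kN·m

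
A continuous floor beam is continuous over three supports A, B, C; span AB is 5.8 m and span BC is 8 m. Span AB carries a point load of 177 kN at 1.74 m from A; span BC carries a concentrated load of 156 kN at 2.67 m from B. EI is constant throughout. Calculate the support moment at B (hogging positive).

M_B = 192.9 kN·m

Release continuity at B by inserting a hinge; the redundant is the internal moment M_B. The primary structure is two simply-supported spans AB and BC.
Discontinuity in slope at B on the released structure — sum the simple-span end rotations:
  span AB: point load 177 at a = 1.74: Pab(L + a)/(6LEI) = 270.9/EI
  span BC: point load 156 at a = 2.67: Pab(L + b)/(6LEI) = 616.5/EI
  relative rotation θ_0 = (270.9 + 616.5)/EI = 887.4/EI
A unit hogging moment at B produces rotation L₁/(3EI) + L₂/(3EI) = 4.6/EI.
Slope continuity at B: θ_0 = M_B·4.6/EI, so M_B = 887.4/4.6 = 192.9 kN·m (hogging).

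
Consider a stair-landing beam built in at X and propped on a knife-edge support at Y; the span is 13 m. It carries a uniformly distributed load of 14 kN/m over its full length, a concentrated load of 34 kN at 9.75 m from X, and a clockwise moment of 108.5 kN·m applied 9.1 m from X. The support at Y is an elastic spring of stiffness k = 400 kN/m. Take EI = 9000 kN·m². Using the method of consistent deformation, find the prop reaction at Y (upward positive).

R_Y = 98.14 kN

Take the reaction at Y as the redundant and release it; the primary structure is a cantilever fixed at X.
Deflection at Y on the released cantilever, summing each load's contribution:
  UDL 14: wL⁴/(8EI) = 49982/EI
  point load 34 at a = 9.75: Pa²(3L − a)/(6EI) = 15757/EI
  clockwise couple 108.5 at a = 9.1: M₀a(2L − a)/(2EI) = 8343/EI
  δ_0 = 74081/EI
Tip deflection under a unit load at Y: L³/(3EI) = 732.3/EI.
With EI = 9000 kN·m²: δ_0 = 8.2313 m and δ_{YY} = 0.08137 m/kN.
Compatibility — the spring shortens by R_Y/k under the reaction it provides: δ_0 − R_Y·δ_{YY} = R_Y/k. With 1/k = 0.0025 m/kN, R_Y = δ_0 / (δ_{YY} + 1/k) = 8.2313 / (0.08137 + 0.0025) = 98.14 kN.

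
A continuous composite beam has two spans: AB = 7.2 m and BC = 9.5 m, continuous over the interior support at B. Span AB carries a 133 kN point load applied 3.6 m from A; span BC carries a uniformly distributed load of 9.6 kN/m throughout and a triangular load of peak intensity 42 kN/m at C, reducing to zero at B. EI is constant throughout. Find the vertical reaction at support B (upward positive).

Insert a hinge at B; M_B is the redundant, and each span becomes simply supported.
Rotations at B on the released spans (each span's end-slope, ×1/EI):
  span AB: point load 133 at a = 3.6: Pab(L + a)/(6LEI) = 430.9/EI
  span BC: UDL 9.6: wL³/(24EI) = 342.9/EI
  span BC: triangular load, peak 42: 7w₀L³/(360EI) = 700.2/EI
  relative rotation θ_0 = (430.9 + 1043)/EI = 1474/EI
A unit hogging moment at B produces rotation L₁/(3EI) + L₂/(3EI) = 5.567/EI.
Slope continuity at B: θ_0 = M_B·5.567/EI, so M_B = 1474/5.567 = 264.8 kN·m (hogging).
Span AB, ΣM about A with M_B applied at B: R_B^{AB}·7.2 = 478.8 + 264.8, so R_B^{AB} = 103.3 kN and R_A = 133 − 103.3 = 29.72 kN.
Span BC, ΣM about C: R_B^{BC}·9.5 = 1065 + 264.8, so R_B^{BC} = 140 kN and R_C = 290.7 − 140 = 150.7 kN.
R_B = 103.3 + 140 = 243.3 kN.

R_B = 243.3 kN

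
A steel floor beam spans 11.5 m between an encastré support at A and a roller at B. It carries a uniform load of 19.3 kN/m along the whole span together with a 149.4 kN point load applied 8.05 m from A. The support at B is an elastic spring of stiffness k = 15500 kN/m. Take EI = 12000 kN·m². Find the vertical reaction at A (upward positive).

R_A = 204.2 kN

Release the roller at B. Primary structure: cantilever fixed at A.
Free-end deflection of the primary structure under the applied loading (downward +):
  UDL 19.3: wL⁴/(8EI) = 42195/EI
  point load 149.4 at a = 8.05: Pa²(3L − a)/(6EI) = 42679/EI
  δ_0 = 84874/EI
Flexibility coefficient — unit upward force at B: δ_{BB} = L³/(3EI) = 507/EI.
With EI = 12000 kN·m²: δ_0 = 7.0728 m and δ_{BB} = 0.042247 m/kN.
Compatibility — the spring shortens by R_B/k under the reaction it provides: δ_0 − R_B·δ_{BB} = R_B/k. With 1/k = 0.000065 m/kN, R_B = δ_0 / (δ_{BB} + 1/k) = 7.0728 / (0.042247 + 0.000065) = 167.2 kN.
Vertical equilibrium: R_A = ΣP − R_B = 371.4 − 167.2 = 204.2 kN.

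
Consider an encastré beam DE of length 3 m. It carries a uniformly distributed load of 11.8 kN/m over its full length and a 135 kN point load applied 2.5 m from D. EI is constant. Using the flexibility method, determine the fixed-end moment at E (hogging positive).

M_E = 55.73 kN·m

Release both end moments; the primary structure is a simply-supported span DE with redundants M_D and M_E.
End rotations of the released simple span under the applied load (×1/EI):
  at D: UDL 11.8: wL³/(24EI) = 13.28/EI
  at E: UDL 11.8: wL³/(24EI) = 13.28/EI
  at D: point load 135 at a = 2.5: Pab(L + b)/(6LEI) = 32.81/EI
  at E: point load 135 at a = 2.5: Pab(L + a)/(6LEI) = 51.56/EI
  θ_D0 = 46.09/EI,  θ_E0 = 64.84/EI
Flexibility coefficients: a unit moment at one end gives L/(3EI) there and L/(6EI) at the far end, so f₁₁ = f₂₂ = 1/EI and f₁₂ = f₂₁ = 0.5/EI.
Compatibility — zero rotation at each built-in end:
  1 M_D + 0.5 M_E = 46.09
  0.5 M_D + 1 M_E = 64.84
Solving the pair gives M_D = 18.23 kN·m and M_E = 55.73 kN·m (hogging).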